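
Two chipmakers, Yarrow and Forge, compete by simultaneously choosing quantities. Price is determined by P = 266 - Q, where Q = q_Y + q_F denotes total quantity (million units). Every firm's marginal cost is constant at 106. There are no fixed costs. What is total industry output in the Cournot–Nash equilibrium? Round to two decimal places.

Each firm earns π_i = (266 - Q)q_i - 106q_i.
Setting ∂π_i/∂q_i = 0 with rivals' quantities fixed: 160 - 2q_i - q_j = 0.
With identical firms every q_j equals q_i, so q_j = q_i and 160 = 3q_i, giving q_i = 160/3.
Total output Q = 160/3 + 160/3 = 320/3.

106.67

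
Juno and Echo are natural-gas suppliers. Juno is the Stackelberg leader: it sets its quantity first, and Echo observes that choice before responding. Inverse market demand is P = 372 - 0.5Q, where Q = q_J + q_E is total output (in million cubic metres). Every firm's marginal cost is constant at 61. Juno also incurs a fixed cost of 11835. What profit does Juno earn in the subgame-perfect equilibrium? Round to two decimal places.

12345.25

Solve by backward induction. Given q_J, the follower Echo maximises π_E = (372 - (1/2)q_J - (1/2)q_E)q_E - 61q_E.
∂π_E/∂q_E = 311 - (1/2)q_J - q_E = 0 gives the reaction function q_E = (311 - (1/2)q_J).
The leader anticipates this reaction. Substituting into P = 372 - 0.5Q gives P = 433/2 - (1/4)q_J, so π_J = (433/2 - (1/4)q_J)q_J - 61q_J.
Leader FOC: 311/2 - (1/2)q_J = 0, so q_J = 311.
Then q_E = (311 - (1/2)·311) = 311/2.
Price P = 372 - (1/2)·(933/2) = 555/4.
Juno's profit: (555/4 - 61)·311 - 11835 = 12345.2500.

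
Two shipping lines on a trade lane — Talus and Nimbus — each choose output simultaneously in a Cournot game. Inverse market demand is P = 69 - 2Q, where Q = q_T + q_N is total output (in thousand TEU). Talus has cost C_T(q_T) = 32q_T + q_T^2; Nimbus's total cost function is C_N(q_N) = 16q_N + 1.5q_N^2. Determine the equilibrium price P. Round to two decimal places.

Talus's profit: π_T = (69 - 2Q)q_T - (32q_T + q_T²). Setting ∂π_T/∂q_T = 0: 37 - 6q_T - 2(q_N) = 0.
Nimbus's profit: π_N = (69 - 2Q)q_N - (16q_N + (3/2)q_N²). Setting ∂π_N/∂q_N = 0: 53 - 7q_N - 2(q_T) = 0.
Best responses: q_T = (37 - 2q_N)/6, q_N = (53 - 2q_T)/7.
Substituting one into the other gives q_T = 153/38 and q_N = 122/19.
Total output Q = 397/38, so price P = 69 - 2·(397/38) = 914/19.

48.11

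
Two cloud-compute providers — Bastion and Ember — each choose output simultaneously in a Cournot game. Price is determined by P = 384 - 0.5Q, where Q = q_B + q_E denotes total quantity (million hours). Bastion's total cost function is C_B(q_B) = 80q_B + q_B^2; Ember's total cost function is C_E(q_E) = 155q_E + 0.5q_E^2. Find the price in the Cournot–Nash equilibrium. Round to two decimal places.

294.57

Bastion's profit: π_B = (384 - 0.5Q)q_B - (80q_B + q_B²). Setting ∂π_B/∂q_B = 0: 304 - 3q_B - (1/2)(q_E) = 0.
Ember's first-order condition: 229 - 2q_E - (1/2)(q_B) = 0.
Rearranging gives the reaction functions q_B = (304 - (1/2)q_E)/3 and q_E = (229 - (1/2)q_B)/2.
Solving the pair: q_B = 1974/23, q_E = 93.0435.
Total output Q = 178.8696, so price P = 384 - (1/2)·178.8696 = 294.5652.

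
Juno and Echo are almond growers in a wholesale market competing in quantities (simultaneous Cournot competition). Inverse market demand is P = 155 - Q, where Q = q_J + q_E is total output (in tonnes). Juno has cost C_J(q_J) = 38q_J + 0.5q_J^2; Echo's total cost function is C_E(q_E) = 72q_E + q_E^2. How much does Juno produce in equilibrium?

35

Juno's profit: π_J = (155 - Q)q_J - (38q_J + (1/2)q_J²). Setting ∂π_J/∂q_J = 0: 117 - 3q_J - (q_E) = 0.
Echo's profit: π_E = (155 - Q)q_E - (72q_E + q_E²). Setting ∂π_E/∂q_E = 0: 83 - 4q_E - (q_J) = 0.
Best responses: q_J = (117 - q_E)/3, q_E = (83 - q_J)/4.
Solving the pair: q_J = 35, q_E = 12.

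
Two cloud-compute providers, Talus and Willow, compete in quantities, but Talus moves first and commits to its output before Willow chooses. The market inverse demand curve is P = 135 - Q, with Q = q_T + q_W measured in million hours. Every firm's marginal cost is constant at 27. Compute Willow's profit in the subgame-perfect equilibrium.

729

The follower Willow best-responds to any q_T: π_W = (135 - Q)q_W - 27q_W.
∂π_W/∂q_W = 108 - q_T - 2q_W = 0 gives the reaction function q_W = (108 - q_T)/2.
Talus substitutes q_W(q_T) into its own profit: π_T = q_T(135 - q_T - (108 - q_T)/2) - 27q_T = (81 - (1/2)q_T)q_T - 27q_T.
Maximising: ∂π_T/∂q_T = 54 - q_T = 0, giving q_T = 54.
Then q_W = (108 - 54)/2 = 27.
Price P = 135 - 81 = 54.
Willow's profit: (54 - 27)·27 = 729.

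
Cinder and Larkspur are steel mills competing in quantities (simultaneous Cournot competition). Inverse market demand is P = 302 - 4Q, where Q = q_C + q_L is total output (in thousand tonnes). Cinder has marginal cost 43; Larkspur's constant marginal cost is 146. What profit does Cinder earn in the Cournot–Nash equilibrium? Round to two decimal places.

Cinder's profit: π_C = (302 - 4Q)q_C - (43q_C). Setting ∂π_C/∂q_C = 0: 259 - 8q_C - 4(q_L) = 0.
Larkspur's first-order condition: 156 - 8q_L - 4(q_C) = 0.
Rearranging gives the reaction functions q_C = (259 - 4q_L)/8 and q_L = (156 - 4q_C)/8.
Substituting one into the other gives q_C = 181/6 and q_L = 53/12.
Price P = 302 - 4·(415/12) = 491/3.
Cinder's profit: (491/3 - 43)·(181/6) = 3640.1111.

3640.11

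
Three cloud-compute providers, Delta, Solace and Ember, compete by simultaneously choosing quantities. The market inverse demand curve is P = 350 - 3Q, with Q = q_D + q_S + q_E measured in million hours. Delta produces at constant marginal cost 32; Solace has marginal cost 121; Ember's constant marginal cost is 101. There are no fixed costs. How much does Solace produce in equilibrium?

Delta's profit: π_D = (350 - 3Q)q_D - (32q_D). Setting ∂π_D/∂q_D = 0: 318 - 6q_D - 3(q_S + q_E) = 0.
Solace's profit: π_S = (350 - 3Q)q_S - (121q_S). Setting ∂π_S/∂q_S = 0: 229 - 6q_S - 3(q_D + q_E) = 0.
Ember's profit: π_E = (350 - 3Q)q_E - (101q_E). Setting ∂π_E/∂q_E = 0: 249 - 6q_E - 3(q_D + q_S) = 0.
Adding the 3 first-order conditions: 796 − 12Q = 0, so Q = 199/3.
Back-substituting: q_D = (318 − 199)/3 = 119/3, q_S = (229 − 199)/3 = 10, q_E = (249 − 199)/3 = 50/3.

10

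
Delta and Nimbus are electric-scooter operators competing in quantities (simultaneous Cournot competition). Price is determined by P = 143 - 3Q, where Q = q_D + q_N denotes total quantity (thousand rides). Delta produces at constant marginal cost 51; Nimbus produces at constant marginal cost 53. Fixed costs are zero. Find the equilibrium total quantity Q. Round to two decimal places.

Delta's profit: π_D = (143 - 3Q)q_D - (51q_D). Setting ∂π_D/∂q_D = 0: 92 - 6q_D - 3(q_N) = 0.
Nimbus's profit: π_N = (143 - 3Q)q_N - (53q_N). Setting ∂π_N/∂q_N = 0: 90 - 6q_N - 3(q_D) = 0.
Rearranging gives the reaction functions q_D = (92 - 3q_N)/6 and q_N = (90 - 3q_D)/6.
Substituting one into the other gives q_D = 94/9 and q_N = 88/9.
Total output Q = 94/9 + 88/9 = 182/9.

20.22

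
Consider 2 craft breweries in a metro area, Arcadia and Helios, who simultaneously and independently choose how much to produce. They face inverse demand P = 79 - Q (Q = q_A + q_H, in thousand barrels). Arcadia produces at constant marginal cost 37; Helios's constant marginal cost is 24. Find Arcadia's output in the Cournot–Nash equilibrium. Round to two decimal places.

9.67

Arcadia's profit: π_A = (79 - Q)q_A - (37q_A). Setting ∂π_A/∂q_A = 0: 42 - 2q_A - (q_H) = 0.
Helios's first-order condition: 55 - 2q_H - (q_A) = 0.
Best responses: q_A = (42 - q_H)/2, q_H = (55 - q_A)/2.
Solving the pair: q_A = 29/3, q_H = 68/3.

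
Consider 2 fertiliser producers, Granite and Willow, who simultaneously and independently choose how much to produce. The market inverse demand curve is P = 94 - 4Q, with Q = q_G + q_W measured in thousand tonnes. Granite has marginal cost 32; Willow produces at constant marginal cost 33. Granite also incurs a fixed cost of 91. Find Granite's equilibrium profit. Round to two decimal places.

Granite's profit: π_G = (94 - 4Q)q_G - (32q_G). Setting ∂π_G/∂q_G = 0: 62 - 8q_G - 4(q_W) = 0.
Willow's first-order condition: 61 - 8q_W - 4(q_G) = 0.
So q_G = (62 - 4q_W)/8 and q_W = (61 - 4q_G)/8.
Solving the pair: q_G = 21/4, q_W = 5.
Price P = 94 - 4·(41/4) = 53.
Granite's profit: (53 - 32)·(21/4) - 91 = 77/4.

19.25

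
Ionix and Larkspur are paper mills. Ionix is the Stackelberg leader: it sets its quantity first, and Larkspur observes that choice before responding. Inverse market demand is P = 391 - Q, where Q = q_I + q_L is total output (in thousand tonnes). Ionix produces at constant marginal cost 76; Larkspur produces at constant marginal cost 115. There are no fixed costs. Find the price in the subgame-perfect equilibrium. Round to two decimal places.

Solve by backward induction. Given q_I, the follower Larkspur maximises π_L = (391 - q_I - q_L)q_L - 115q_L.
∂π_L/∂q_L = 276 - q_I - 2q_L = 0 gives the reaction function q_L = (276 - q_I)/2.
The leader anticipates this reaction. Substituting into P = 391 - Q gives P = 253 - (1/2)q_I, so π_I = (253 - (1/2)q_I)q_I - 76q_I.
The leader's first-order condition 177 - q_I = 0 yields q_I = 177.
Then q_L = (276 - 177)/2 = 99/2.
Total output Q = 453/2, so price P = 391 - 453/2 = 329/2.

164.50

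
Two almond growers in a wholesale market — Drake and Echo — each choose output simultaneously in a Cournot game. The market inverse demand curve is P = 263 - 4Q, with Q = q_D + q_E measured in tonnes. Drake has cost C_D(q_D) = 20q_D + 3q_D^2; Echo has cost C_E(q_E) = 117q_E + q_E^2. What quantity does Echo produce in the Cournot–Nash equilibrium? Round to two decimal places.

Drake's profit: π_D = (263 - 4Q)q_D - (20q_D + 3q_D²). Setting ∂π_D/∂q_D = 0: 243 - 14q_D - 4(q_E) = 0.
Echo's profit: π_E = (263 - 4Q)q_E - (117q_E + q_E²). Setting ∂π_E/∂q_E = 0: 146 - 10q_E - 4(q_D) = 0.
Best responses: q_D = (243 - 4q_E)/14, q_E = (146 - 4q_D)/10.
Solving the pair: q_D = 923/62, q_E = 268/31.

8.65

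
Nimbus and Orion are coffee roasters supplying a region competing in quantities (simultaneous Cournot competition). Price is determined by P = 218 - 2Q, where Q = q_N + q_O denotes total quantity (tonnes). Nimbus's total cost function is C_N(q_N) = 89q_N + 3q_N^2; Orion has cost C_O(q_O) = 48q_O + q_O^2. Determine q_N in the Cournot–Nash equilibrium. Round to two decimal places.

Nimbus's profit: π_N = (218 - 2Q)q_N - (89q_N + 3q_N²). Setting ∂π_N/∂q_N = 0: 129 - 10q_N - 2(q_O) = 0.
Orion's first-order condition: 170 - 6q_O - 2(q_N) = 0.
So q_N = (129 - 2q_O)/10 and q_O = (170 - 2q_N)/6.
Solving the pair: q_N = 31/4, q_O = 103/4.

7.75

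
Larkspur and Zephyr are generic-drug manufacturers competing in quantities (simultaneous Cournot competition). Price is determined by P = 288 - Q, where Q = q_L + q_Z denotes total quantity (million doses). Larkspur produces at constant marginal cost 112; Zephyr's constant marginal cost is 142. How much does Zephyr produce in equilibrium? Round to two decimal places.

38.67

Larkspur's profit: π_L = (288 - Q)q_L - (112q_L). Setting ∂π_L/∂q_L = 0: 176 - 2q_L - (q_Z) = 0.
Zephyr's first-order condition: 146 - 2q_Z - (q_L) = 0.
So q_L = (176 - q_Z)/2 and q_Z = (146 - q_L)/2.
Substituting one into the other gives q_L = 206/3 and q_Z = 116/3.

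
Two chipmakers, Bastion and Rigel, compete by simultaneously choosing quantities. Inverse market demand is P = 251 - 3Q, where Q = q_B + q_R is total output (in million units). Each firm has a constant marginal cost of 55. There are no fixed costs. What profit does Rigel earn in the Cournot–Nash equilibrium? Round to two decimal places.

1422.81

A representative firm's profit is π_i = q_i(251 - 3Q) - 55q_i.
First-order condition (treating rivals' output as given): 196 - 6q_i - 3q_j = 0.
With identical firms every q_j equals q_i, so q_j = q_i and 196 = 9q_i, giving q_i = 196/9.
Price P = 251 - 3·(392/9) = 361/3.
Rigel's profit: (361/3 - 55)·(196/9) = 1422.8148.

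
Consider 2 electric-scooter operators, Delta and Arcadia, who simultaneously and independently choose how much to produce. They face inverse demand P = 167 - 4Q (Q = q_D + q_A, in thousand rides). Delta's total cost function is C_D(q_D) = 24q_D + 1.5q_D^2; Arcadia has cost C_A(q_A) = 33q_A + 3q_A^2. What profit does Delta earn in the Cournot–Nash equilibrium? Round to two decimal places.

Delta's profit: π_D = (167 - 4Q)q_D - (24q_D + (3/2)q_D²). Setting ∂π_D/∂q_D = 0: 143 - 11q_D - 4(q_A) = 0.
Arcadia's first-order condition: 134 - 14q_A - 4(q_D) = 0.
Rearranging gives the reaction functions q_D = (143 - 4q_A)/11 and q_A = (134 - 4q_D)/14.
Solving the pair: q_D = 733/69, q_A = 451/69.
Price P = 167 - 4·(1184/69) = 98.3623.
Delta's profit: 98.3623·(733/69) - 24·(733/69) - (3/2)(733/69)² = 620.6867.

620.69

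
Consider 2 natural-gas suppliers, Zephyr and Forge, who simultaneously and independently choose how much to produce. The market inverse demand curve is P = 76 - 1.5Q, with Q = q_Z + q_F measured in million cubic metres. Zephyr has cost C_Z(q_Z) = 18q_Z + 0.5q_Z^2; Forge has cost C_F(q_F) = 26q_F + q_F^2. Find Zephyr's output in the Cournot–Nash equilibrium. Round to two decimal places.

12.11

Zephyr's profit: π_Z = (76 - 1.5Q)q_Z - (18q_Z + (1/2)q_Z²). Setting ∂π_Z/∂q_Z = 0: 58 - 4q_Z - (3/2)(q_F) = 0.
Forge's first-order condition: 50 - 5q_F - (3/2)(q_Z) = 0.
So q_Z = (58 - (3/2)q_F)/4 and q_F = (50 - (3/2)q_Z)/5.
Substituting one into the other gives q_Z = 860/71 and q_F = 452/71.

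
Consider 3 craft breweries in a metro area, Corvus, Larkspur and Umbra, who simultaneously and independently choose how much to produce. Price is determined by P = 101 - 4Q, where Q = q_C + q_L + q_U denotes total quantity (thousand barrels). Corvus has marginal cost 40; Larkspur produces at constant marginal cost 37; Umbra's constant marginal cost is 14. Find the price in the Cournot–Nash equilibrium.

Corvus's profit: π_C = (101 - 4Q)q_C - (40q_C). Setting ∂π_C/∂q_C = 0: 61 - 8q_C - 4(q_L + q_U) = 0.
Larkspur's first-order condition: 64 - 8q_L - 4(q_C + q_U) = 0.
Umbra's profit: π_U = (101 - 4Q)q_U - (14q_U). Setting ∂π_U/∂q_U = 0: 87 - 8q_U - 4(q_C + q_L) = 0.
Summing all 3 equations gives 212 − 16Q = 0, hence Q = 53/4.
Back-substituting: q_C = (61 − 53)/4 = 2, q_L = (64 − 53)/4 = 11/4, q_U = (87 − 53)/4 = 17/2.
Total output Q = 53/4, so price P = 101 - 4·(53/4) = 48.

48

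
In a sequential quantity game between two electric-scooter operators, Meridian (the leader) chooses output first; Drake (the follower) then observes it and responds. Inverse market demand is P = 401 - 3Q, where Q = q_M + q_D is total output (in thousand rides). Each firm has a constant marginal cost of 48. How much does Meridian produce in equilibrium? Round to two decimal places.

Solve by backward induction. Given q_M, the follower Drake maximises π_D = (401 - 3q_M - 3q_D)q_D - 48q_D.
Follower FOC: 353 - 3q_M - 6q_D = 0, so q_D(q_M) = (353 - 3q_M)/6.
The leader anticipates this reaction. Substituting into P = 401 - 3Q gives P = 449/2 - (3/2)q_M, so π_M = (449/2 - (3/2)q_M)q_M - 48q_M.
Maximising: ∂π_M/∂q_M = 353/2 - 3q_M = 0, giving q_M = 353/6.
Then q_D = (353 - 3·(353/6))/6 = 353/12.

58.83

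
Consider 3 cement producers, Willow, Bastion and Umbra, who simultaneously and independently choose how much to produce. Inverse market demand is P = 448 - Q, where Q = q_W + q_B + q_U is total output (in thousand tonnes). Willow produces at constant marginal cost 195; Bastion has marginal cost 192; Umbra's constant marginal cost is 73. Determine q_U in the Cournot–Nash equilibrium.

154

Willow's profit: π_W = (448 - Q)q_W - (195q_W). Setting ∂π_W/∂q_W = 0: 253 - 2q_W - (q_B + q_U) = 0.
Bastion's first-order condition: 256 - 2q_B - (q_W + q_U) = 0.
Umbra's first-order condition: 375 - 2q_U - (q_W + q_B) = 0.
Adding the 3 conditions: 884 − 2Q − 2Q = 0, i.e. Q = 221.
Back-substituting: q_W = (253 − 221) = 32, q_B = (256 − 221) = 35, q_U = (375 − 221) = 154.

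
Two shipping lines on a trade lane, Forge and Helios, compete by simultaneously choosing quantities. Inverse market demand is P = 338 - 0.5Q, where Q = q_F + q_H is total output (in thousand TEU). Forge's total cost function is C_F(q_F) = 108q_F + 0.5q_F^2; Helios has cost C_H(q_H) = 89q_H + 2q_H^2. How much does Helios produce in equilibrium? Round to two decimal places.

39.28

Forge's profit: π_F = (338 - 0.5Q)q_F - (108q_F + (1/2)q_F²). Setting ∂π_F/∂q_F = 0: 230 - 2q_F - (1/2)(q_H) = 0.
Helios's first-order condition: 249 - 5q_H - (1/2)(q_F) = 0.
Best responses: q_F = (230 - (1/2)q_H)/2, q_H = (249 - (1/2)q_F)/5.
Solving the pair: q_F = 105.1795, q_H = 1532/39.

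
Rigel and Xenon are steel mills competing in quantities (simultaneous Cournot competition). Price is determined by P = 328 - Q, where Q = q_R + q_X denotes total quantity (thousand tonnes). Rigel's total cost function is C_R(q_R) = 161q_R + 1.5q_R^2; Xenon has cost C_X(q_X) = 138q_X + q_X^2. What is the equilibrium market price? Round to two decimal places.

261.63

Rigel's profit: π_R = (328 - Q)q_R - (161q_R + (3/2)q_R²). Setting ∂π_R/∂q_R = 0: 167 - 5q_R - (q_X) = 0.
Xenon's first-order condition: 190 - 4q_X - (q_R) = 0.
So q_R = (167 - q_X)/5 and q_X = (190 - q_R)/4.
Substituting one into the other gives q_R = 478/19 and q_X = 783/19.
Total output Q = 1261/19, so price P = 328 - 1261/19 = 261.6316.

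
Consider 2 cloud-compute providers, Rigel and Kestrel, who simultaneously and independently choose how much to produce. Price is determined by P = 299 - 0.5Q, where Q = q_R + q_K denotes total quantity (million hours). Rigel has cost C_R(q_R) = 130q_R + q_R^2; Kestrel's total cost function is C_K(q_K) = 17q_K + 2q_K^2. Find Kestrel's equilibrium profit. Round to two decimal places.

6663.40

Rigel's profit: π_R = (299 - 0.5Q)q_R - (130q_R + q_R²). Setting ∂π_R/∂q_R = 0: 169 - 3q_R - (1/2)(q_K) = 0.
Kestrel's profit: π_K = (299 - 0.5Q)q_K - (17q_K + 2q_K²). Setting ∂π_K/∂q_K = 0: 282 - 5q_K - (1/2)(q_R) = 0.
So q_R = (169 - (1/2)q_K)/3 and q_K = (282 - (1/2)q_R)/5.
Solving the pair: q_R = 47.7288, q_K = 51.6271.
Price P = 299 - (1/2)·99.3559 = 249.3220.
Kestrel's profit: 249.3220·51.6271 - 17·51.6271 - 2·51.6271² = 6663.3984.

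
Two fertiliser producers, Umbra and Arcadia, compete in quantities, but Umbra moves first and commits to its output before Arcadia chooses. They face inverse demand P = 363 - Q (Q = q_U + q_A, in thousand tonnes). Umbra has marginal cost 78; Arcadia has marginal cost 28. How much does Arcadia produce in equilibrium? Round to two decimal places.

The follower Arcadia best-responds to any q_U: π_A = (363 - Q)q_A - 28q_A.
Setting the follower's marginal profit to zero, 335 - q_U - 2q_A = 0, i.e. q_A = (335 - q_U)/2.
Umbra substitutes q_A(q_U) into its own profit: π_U = q_U(363 - q_U - (335 - q_U)/2) - 78q_U = (391/2 - (1/2)q_U)q_U - 78q_U.
Maximising: ∂π_U/∂q_U = 235/2 - q_U = 0, giving q_U = 235/2.
Then q_A = (335 - 235/2)/2 = 435/4.

108.75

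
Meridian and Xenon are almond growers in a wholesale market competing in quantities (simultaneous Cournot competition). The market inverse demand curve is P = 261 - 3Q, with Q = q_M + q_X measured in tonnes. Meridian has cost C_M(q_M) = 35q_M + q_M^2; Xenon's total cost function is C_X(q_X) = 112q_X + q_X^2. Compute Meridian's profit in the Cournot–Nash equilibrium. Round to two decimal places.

2449.35

Meridian's profit: π_M = (261 - 3Q)q_M - (35q_M + q_M²). Setting ∂π_M/∂q_M = 0: 226 - 8q_M - 3(q_X) = 0.
Xenon's first-order condition: 149 - 8q_X - 3(q_M) = 0.
Best responses: q_M = (226 - 3q_X)/8, q_X = (149 - 3q_M)/8.
Solving the pair: q_M = 1361/55, q_X = 514/55.
Price P = 261 - 3·(375/11) = 1746/11.
Meridian's profit: (1746/11)·(1361/55) - 35·(1361/55) - (1361/55)² = 2449.3501.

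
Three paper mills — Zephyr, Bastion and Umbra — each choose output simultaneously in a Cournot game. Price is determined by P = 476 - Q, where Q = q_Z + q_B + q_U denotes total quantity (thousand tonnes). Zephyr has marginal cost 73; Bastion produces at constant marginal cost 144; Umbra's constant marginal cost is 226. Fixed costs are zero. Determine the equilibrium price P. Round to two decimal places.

Zephyr's profit: π_Z = (476 - Q)q_Z - (73q_Z). Setting ∂π_Z/∂q_Z = 0: 403 - 2q_Z - (q_B + q_U) = 0.
Bastion's profit: π_B = (476 - Q)q_B - (144q_B). Setting ∂π_B/∂q_B = 0: 332 - 2q_B - (q_Z + q_U) = 0.
Umbra's first-order condition: 250 - 2q_U - (q_Z + q_B) = 0.
Summing all 3 equations gives 985 − 4Q = 0, hence Q = 985/4.
Back-substituting: q_Z = (403 − 985/4) = 627/4, q_B = (332 − 985/4) = 343/4, q_U = (250 − 985/4) = 15/4.
Total output Q = 985/4, so price P = 476 - 985/4 = 919/4.

229.75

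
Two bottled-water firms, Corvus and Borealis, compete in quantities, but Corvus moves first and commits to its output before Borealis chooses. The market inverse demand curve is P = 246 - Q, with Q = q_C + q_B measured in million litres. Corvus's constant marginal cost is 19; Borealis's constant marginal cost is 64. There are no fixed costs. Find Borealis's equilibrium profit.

529

Solve by backward induction. Given q_C, the follower Borealis maximises π_B = (246 - q_C - q_B)q_B - 64q_B.
Setting the follower's marginal profit to zero, 182 - q_C - 2q_B = 0, i.e. q_B = (182 - q_C)/2.
Corvus substitutes q_B(q_C) into its own profit: π_C = q_C(246 - q_C - (182 - q_C)/2) - 19q_C = (155 - (1/2)q_C)q_C - 19q_C.
Maximising: ∂π_C/∂q_C = 136 - q_C = 0, giving q_C = 136.
Then q_B = (182 - 136)/2 = 23.
Price P = 246 - 159 = 87.
Borealis's profit: (87 - 64)·23 = 529.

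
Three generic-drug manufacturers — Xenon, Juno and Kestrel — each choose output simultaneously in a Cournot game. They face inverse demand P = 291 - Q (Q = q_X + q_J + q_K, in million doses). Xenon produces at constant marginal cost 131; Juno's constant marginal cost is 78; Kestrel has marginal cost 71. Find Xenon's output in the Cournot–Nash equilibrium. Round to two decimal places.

11.75

Xenon's profit: π_X = (291 - Q)q_X - (131q_X). Setting ∂π_X/∂q_X = 0: 160 - 2q_X - (q_J + q_K) = 0.
Juno's profit: π_J = (291 - Q)q_J - (78q_J). Setting ∂π_J/∂q_J = 0: 213 - 2q_J - (q_X + q_K) = 0.
Kestrel's profit: π_K = (291 - Q)q_K - (71q_K). Setting ∂π_K/∂q_K = 0: 220 - 2q_K - (q_X + q_J) = 0.
Adding the 3 conditions: 593 − 2Q − 2Q = 0, i.e. Q = 593/4.
Back-substituting: q_X = (160 − 593/4) = 47/4, q_J = (213 − 593/4) = 259/4, q_K = (220 − 593/4) = 287/4.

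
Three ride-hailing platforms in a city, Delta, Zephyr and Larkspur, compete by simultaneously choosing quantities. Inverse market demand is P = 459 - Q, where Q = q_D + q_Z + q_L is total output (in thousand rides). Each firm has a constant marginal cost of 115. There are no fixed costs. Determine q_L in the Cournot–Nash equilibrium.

86

A representative firm's profit is π_i = q_i(459 - Q) - 115q_i.
First-order condition (treating rivals' output as given): 344 - 2q_i - Σ_{j≠i} q_j = 0.
By symmetry each firm produces the same amount; substituting Σ_{j≠i} q_j = 2q_i yields q_i = 344/4 = 86.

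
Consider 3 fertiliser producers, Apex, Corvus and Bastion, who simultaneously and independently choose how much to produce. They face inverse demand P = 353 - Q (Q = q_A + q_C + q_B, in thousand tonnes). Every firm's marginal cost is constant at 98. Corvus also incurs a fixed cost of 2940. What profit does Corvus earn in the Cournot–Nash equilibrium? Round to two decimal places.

Each firm earns π_i = (353 - Q)q_i - 98q_i.
Setting ∂π_i/∂q_i = 0 with rivals' quantities fixed: 255 - 2q_i - Σ_{j≠i} q_j = 0.
With identical firms every q_j equals q_i, so Σ_{j≠i} q_j = 2q_i and 255 = 4q_i, giving q_i = 255/4.
Price P = 353 - 765/4 = 647/4.
Corvus's profit: (647/4 - 98)·(255/4) - 2940 = 1124.0625.

1124.06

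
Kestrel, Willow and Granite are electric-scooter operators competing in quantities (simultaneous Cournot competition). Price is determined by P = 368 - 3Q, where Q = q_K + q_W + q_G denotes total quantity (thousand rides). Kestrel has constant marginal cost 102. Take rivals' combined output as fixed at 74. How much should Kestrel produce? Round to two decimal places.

7.33

With rivals' combined output fixed at 74, Kestrel's profit is π_K = (368 - 3·74 - 3q_K)q_K - (102q_K) = (146 - 3q_K)q_K - (102q_K).
∂π_K/∂q_K = 44 - 6q_K = 0, so q_K = 22/3.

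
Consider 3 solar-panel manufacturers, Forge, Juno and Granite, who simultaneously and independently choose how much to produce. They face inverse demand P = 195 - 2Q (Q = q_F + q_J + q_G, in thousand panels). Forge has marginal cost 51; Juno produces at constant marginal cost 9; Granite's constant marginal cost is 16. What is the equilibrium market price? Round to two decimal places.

Forge's profit: π_F = (195 - 2Q)q_F - (51q_F). Setting ∂π_F/∂q_F = 0: 144 - 4q_F - 2(q_J + q_G) = 0.
Juno's first-order condition: 186 - 4q_J - 2(q_F + q_G) = 0.
Granite's first-order condition: 179 - 4q_G - 2(q_F + q_J) = 0.
Adding the 3 conditions: 509 − 4Q − 4Q = 0, i.e. Q = 509/8.
Back-substituting: q_F = (144 − 509/4)/2 = 67/8, q_J = (186 − 509/4)/2 = 235/8, q_G = (179 − 509/4)/2 = 207/8.
Total output Q = 509/8, so price P = 195 - 2·(509/8) = 271/4.

67.75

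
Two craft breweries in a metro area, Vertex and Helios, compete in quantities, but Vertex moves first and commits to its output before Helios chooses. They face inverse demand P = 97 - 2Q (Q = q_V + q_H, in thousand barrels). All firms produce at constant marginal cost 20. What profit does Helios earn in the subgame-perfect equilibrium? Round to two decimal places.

Solve by backward induction. Given q_V, the follower Helios maximises π_H = (97 - 2q_V - 2q_H)q_H - 20q_H.
Setting the follower's marginal profit to zero, 77 - 2q_V - 4q_H = 0, i.e. q_H = (77 - 2q_V)/4.
The leader anticipates this reaction. Substituting into P = 97 - 2Q gives P = 117/2 - q_V, so π_V = (117/2 - q_V)q_V - 20q_V.
Leader FOC: 77/2 - 2q_V = 0, so q_V = 77/4.
Then q_H = (77 - 2·(77/4))/4 = 77/8.
Price P = 97 - 2·(231/8) = 157/4.
Helios's profit: (157/4 - 20)·(77/8) = 185.2813.

185.28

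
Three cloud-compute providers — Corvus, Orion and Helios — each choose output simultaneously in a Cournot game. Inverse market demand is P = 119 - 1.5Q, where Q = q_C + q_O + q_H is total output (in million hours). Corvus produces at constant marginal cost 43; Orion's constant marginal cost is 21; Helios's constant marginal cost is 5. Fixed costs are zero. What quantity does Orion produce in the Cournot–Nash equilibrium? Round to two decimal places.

Corvus's profit: π_C = (119 - 1.5Q)q_C - (43q_C). Setting ∂π_C/∂q_C = 0: 76 - 3q_C - (3/2)(q_O + q_H) = 0.
Orion's first-order condition: 98 - 3q_O - (3/2)(q_C + q_H) = 0.
Helios's first-order condition: 114 - 3q_H - (3/2)(q_C + q_O) = 0.
Adding the 3 conditions: 288 − 3Q − 3Q = 0, i.e. Q = 48.
Back-substituting: q_C = (76 − 72)/(3/2) = 8/3, q_O = (98 − 72)/(3/2) = 52/3, q_H = (114 − 72)/(3/2) = 28.

17.33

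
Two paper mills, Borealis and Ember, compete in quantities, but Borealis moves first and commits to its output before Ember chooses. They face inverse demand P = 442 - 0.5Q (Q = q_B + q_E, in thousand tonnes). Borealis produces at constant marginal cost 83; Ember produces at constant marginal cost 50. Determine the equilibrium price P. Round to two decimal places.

The follower Ember best-responds to any q_B: π_E = (442 - 0.5Q)q_E - 50q_E.
Setting the follower's marginal profit to zero, 392 - (1/2)q_B - q_E = 0, i.e. q_E = (392 - (1/2)q_B).
Borealis substitutes q_E(q_B) into its own profit: π_B = q_B(442 - (1/2)q_B - (392 - (1/2)q_B)/2) - 83q_B = (246 - (1/4)q_B)q_B - 83q_B.
Leader FOC: 163 - (1/2)q_B = 0, so q_B = 326.
Then q_E = (392 - (1/2)·326) = 229.
Total output Q = 555, so price P = 442 - (1/2)·555 = 329/2.

164.50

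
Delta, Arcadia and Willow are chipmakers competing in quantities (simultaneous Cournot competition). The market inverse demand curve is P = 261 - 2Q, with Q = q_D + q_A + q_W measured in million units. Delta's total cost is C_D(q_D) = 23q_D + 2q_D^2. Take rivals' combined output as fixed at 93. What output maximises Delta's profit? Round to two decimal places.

With rivals' combined output fixed at 93, Delta's profit is π_D = (261 - 2·93 - 2q_D)q_D - (23q_D + 2q_D²) = (75 - 2q_D)q_D - (23q_D + 2q_D²).
∂π_D/∂q_D = 52 - 8q_D = 0, so q_D = 13/2.

6.50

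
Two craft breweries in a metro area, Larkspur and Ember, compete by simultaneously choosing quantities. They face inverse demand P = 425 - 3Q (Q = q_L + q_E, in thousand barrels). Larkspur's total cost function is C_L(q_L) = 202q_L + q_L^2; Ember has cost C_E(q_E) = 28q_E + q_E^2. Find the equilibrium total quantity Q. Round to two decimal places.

Larkspur's profit: π_L = (425 - 3Q)q_L - (202q_L + q_L²). Setting ∂π_L/∂q_L = 0: 223 - 8q_L - 3(q_E) = 0.
Ember's profit: π_E = (425 - 3Q)q_E - (28q_E + q_E²). Setting ∂π_E/∂q_E = 0: 397 - 8q_E - 3(q_L) = 0.
Best responses: q_L = (223 - 3q_E)/8, q_E = (397 - 3q_L)/8.
Solving the pair: q_L = 593/55, q_E = 45.5818.
Total output Q = 593/55 + 45.5818 = 620/11.

56.36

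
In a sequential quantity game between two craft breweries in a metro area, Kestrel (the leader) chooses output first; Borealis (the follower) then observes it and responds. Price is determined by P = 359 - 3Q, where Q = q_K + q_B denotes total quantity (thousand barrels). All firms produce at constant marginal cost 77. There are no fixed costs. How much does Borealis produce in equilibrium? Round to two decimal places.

The follower Borealis best-responds to any q_K: π_B = (359 - 3Q)q_B - 77q_B.
∂π_B/∂q_B = 282 - 3q_K - 6q_B = 0 gives the reaction function q_B = (282 - 3q_K)/6.
The leader anticipates this reaction. Substituting into P = 359 - 3Q gives P = 218 - (3/2)q_K, so π_K = (218 - (3/2)q_K)q_K - 77q_K.
Leader FOC: 141 - 3q_K = 0, so q_K = 47.
Then q_B = (282 - 3·47)/6 = 47/2.

23.50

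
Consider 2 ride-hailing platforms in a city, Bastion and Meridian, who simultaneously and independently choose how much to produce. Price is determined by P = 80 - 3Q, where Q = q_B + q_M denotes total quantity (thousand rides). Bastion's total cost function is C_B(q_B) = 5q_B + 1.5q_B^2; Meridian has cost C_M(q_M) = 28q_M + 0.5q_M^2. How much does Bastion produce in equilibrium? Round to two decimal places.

Bastion's profit: π_B = (80 - 3Q)q_B - (5q_B + (3/2)q_B²). Setting ∂π_B/∂q_B = 0: 75 - 9q_B - 3(q_M) = 0.
Meridian's first-order condition: 52 - 7q_M - 3(q_B) = 0.
Best responses: q_B = (75 - 3q_M)/9, q_M = (52 - 3q_B)/7.
Substituting one into the other gives q_B = 41/6 and q_M = 9/2.

6.83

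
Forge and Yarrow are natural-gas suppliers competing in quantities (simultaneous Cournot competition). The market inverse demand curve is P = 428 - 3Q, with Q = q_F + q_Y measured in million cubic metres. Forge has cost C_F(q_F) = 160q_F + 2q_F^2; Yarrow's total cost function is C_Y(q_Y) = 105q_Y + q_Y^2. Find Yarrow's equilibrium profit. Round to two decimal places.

Forge's profit: π_F = (428 - 3Q)q_F - (160q_F + 2q_F²). Setting ∂π_F/∂q_F = 0: 268 - 10q_F - 3(q_Y) = 0.
Yarrow's first-order condition: 323 - 8q_Y - 3(q_F) = 0.
Rearranging gives the reaction functions q_F = (268 - 3q_Y)/10 and q_Y = (323 - 3q_F)/8.
Substituting one into the other gives q_F = 1175/71 and q_Y = 34.1690.
Price P = 428 - 3·50.7183 = 275.8451.
Yarrow's profit: 275.8451·34.1690 - 105·34.1690 - 34.1690² = 4670.0861.

4670.09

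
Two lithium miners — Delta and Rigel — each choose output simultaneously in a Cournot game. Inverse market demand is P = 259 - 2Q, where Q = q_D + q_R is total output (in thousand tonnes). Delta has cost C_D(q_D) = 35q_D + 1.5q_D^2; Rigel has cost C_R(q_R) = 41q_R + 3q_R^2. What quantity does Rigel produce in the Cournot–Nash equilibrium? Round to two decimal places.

16.33

Delta's profit: π_D = (259 - 2Q)q_D - (35q_D + (3/2)q_D²). Setting ∂π_D/∂q_D = 0: 224 - 7q_D - 2(q_R) = 0.
Rigel's profit: π_R = (259 - 2Q)q_R - (41q_R + 3q_R²). Setting ∂π_R/∂q_R = 0: 218 - 10q_R - 2(q_D) = 0.
Rearranging gives the reaction functions q_D = (224 - 2q_R)/7 and q_R = (218 - 2q_D)/10.
Solving the pair: q_D = 82/3, q_R = 49/3.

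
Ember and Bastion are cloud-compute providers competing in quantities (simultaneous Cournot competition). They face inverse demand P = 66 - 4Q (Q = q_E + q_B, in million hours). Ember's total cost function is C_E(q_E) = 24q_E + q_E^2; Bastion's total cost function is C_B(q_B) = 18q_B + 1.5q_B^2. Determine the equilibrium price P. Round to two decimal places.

Ember's profit: π_E = (66 - 4Q)q_E - (24q_E + q_E²). Setting ∂π_E/∂q_E = 0: 42 - 10q_E - 4(q_B) = 0.
Bastion's first-order condition: 48 - 11q_B - 4(q_E) = 0.
Best responses: q_E = (42 - 4q_B)/10, q_B = (48 - 4q_E)/11.
Solving the pair: q_E = 135/47, q_B = 156/47.
Total output Q = 291/47, so price P = 66 - 4·(291/47) = 1938/47.

41.23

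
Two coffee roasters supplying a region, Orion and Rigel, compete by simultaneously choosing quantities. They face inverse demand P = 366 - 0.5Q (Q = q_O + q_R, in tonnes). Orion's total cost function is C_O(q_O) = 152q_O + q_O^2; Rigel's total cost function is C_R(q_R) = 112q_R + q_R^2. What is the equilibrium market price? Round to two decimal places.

299.14

Orion's profit: π_O = (366 - 0.5Q)q_O - (152q_O + q_O²). Setting ∂π_O/∂q_O = 0: 214 - 3q_O - (1/2)(q_R) = 0.
Rigel's first-order condition: 254 - 3q_R - (1/2)(q_O) = 0.
Rearranging gives the reaction functions q_O = (214 - (1/2)q_R)/3 and q_R = (254 - (1/2)q_O)/3.
Solving the pair: q_O = 412/7, q_R = 524/7.
Total output Q = 936/7, so price P = 366 - (1/2)·(936/7) = 299.1429.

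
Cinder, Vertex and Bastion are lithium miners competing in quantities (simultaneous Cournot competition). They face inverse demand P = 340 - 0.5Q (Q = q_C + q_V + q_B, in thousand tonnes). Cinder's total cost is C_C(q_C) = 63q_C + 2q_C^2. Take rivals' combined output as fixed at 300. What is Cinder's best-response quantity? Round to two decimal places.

With rivals' combined output fixed at 300, Cinder's profit is π_C = (340 - (1/2)·300 - (1/2)q_C)q_C - (63q_C + 2q_C²) = (190 - (1/2)q_C)q_C - (63q_C + 2q_C²).
∂π_C/∂q_C = 127 - 5q_C = 0, so q_C = 127/5.

25.40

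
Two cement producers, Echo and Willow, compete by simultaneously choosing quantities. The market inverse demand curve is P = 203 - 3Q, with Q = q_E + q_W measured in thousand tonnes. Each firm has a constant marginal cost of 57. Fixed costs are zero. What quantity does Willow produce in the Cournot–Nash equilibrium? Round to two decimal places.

Each firm earns π_i = (203 - 3Q)q_i - 57q_i.
Setting ∂π_i/∂q_i = 0 with rivals' quantities fixed: 146 - 6q_i - 3q_j = 0.
With identical firms every q_j equals q_i, so q_j = q_i and 146 = 9q_i, giving q_i = 146/9.

16.22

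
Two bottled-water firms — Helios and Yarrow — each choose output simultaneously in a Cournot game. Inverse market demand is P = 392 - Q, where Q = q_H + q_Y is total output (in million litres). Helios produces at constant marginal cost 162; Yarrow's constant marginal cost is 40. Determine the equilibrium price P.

198

Helios's profit: π_H = (392 - Q)q_H - (162q_H). Setting ∂π_H/∂q_H = 0: 230 - 2q_H - (q_Y) = 0.
Yarrow's profit: π_Y = (392 - Q)q_Y - (40q_Y). Setting ∂π_Y/∂q_Y = 0: 352 - 2q_Y - (q_H) = 0.
Rearranging gives the reaction functions q_H = (230 - q_Y)/2 and q_Y = (352 - q_H)/2.
Solving the pair: q_H = 36, q_Y = 158.
Total output Q = 194, so price P = 392 - 194 = 198.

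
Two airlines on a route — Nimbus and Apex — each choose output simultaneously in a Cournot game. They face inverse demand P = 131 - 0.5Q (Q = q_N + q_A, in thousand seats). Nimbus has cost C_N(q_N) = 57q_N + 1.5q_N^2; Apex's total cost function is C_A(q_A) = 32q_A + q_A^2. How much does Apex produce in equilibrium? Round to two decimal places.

30.55

Nimbus's profit: π_N = (131 - 0.5Q)q_N - (57q_N + (3/2)q_N²). Setting ∂π_N/∂q_N = 0: 74 - 4q_N - (1/2)(q_A) = 0.
Apex's profit: π_A = (131 - 0.5Q)q_A - (32q_A + q_A²). Setting ∂π_A/∂q_A = 0: 99 - 3q_A - (1/2)(q_N) = 0.
Best responses: q_N = (74 - (1/2)q_A)/4, q_A = (99 - (1/2)q_N)/3.
Solving the pair: q_N = 690/47, q_A = 1436/47.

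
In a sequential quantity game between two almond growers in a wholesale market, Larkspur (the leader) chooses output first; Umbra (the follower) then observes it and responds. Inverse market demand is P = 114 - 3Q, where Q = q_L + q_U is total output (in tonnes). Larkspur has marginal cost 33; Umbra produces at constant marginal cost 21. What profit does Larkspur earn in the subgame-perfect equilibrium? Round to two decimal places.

The follower Umbra best-responds to any q_L: π_U = (114 - 3Q)q_U - 21q_U.
Follower FOC: 93 - 3q_L - 6q_U = 0, so q_U(q_L) = (93 - 3q_L)/6.
Larkspur substitutes q_U(q_L) into its own profit: π_L = q_L(114 - 3q_L - (93 - 3q_L)/2) - 33q_L = (135/2 - (3/2)q_L)q_L - 33q_L.
Leader FOC: 69/2 - 3q_L = 0, so q_L = 23/2.
Then q_U = (93 - 3·(23/2))/6 = 39/4.
Price P = 114 - 3·(85/4) = 201/4.
Larkspur's profit: (201/4 - 33)·(23/2) = 1587/8.

198.38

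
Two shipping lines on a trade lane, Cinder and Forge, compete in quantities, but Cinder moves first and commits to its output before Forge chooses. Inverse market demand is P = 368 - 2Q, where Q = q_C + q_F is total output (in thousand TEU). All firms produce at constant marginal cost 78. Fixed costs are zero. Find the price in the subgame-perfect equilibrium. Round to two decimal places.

The follower Forge best-responds to any q_C: π_F = (368 - 2Q)q_F - 78q_F.
Setting the follower's marginal profit to zero, 290 - 2q_C - 4q_F = 0, i.e. q_F = (290 - 2q_C)/4.
Cinder substitutes q_F(q_C) into its own profit: π_C = q_C(368 - 2q_C - (290 - 2q_C)/2) - 78q_C = (223 - q_C)q_C - 78q_C.
Leader FOC: 145 - 2q_C = 0, so q_C = 145/2.
Then q_F = (290 - 2·(145/2))/4 = 145/4.
Total output Q = 435/4, so price P = 368 - 2·(435/4) = 301/2.

150.50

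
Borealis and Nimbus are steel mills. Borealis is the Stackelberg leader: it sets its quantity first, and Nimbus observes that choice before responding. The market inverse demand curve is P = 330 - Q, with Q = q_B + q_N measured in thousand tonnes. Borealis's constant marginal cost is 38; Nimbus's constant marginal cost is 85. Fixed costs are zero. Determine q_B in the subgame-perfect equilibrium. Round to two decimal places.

The follower Nimbus best-responds to any q_B: π_N = (330 - Q)q_N - 85q_N.
∂π_N/∂q_N = 245 - q_B - 2q_N = 0 gives the reaction function q_N = (245 - q_B)/2.
The leader anticipates this reaction. Substituting into P = 330 - Q gives P = 415/2 - (1/2)q_B, so π_B = (415/2 - (1/2)q_B)q_B - 38q_B.
Maximising: ∂π_B/∂q_B = 339/2 - q_B = 0, giving q_B = 339/2.
Then q_N = (245 - 339/2)/2 = 151/4.

169.50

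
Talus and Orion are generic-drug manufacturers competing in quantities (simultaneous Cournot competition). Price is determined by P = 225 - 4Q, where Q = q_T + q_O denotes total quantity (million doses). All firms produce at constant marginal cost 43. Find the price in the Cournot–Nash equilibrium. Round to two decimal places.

A representative firm's profit is π_i = q_i(225 - 4Q) - 43q_i.
First-order condition (treating rivals' output as given): 182 - 8q_i - 4q_j = 0.
By symmetry each firm produces the same amount; substituting q_j = q_i yields q_i = 182/12 = 91/6.
Total output Q = 91/3, so price P = 225 - 4·(91/3) = 311/3.

103.67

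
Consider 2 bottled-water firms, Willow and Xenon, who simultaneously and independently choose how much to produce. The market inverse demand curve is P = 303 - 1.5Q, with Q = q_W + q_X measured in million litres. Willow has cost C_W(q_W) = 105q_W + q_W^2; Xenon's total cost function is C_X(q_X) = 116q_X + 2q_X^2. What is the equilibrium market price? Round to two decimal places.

Willow's profit: π_W = (303 - 1.5Q)q_W - (105q_W + q_W²). Setting ∂π_W/∂q_W = 0: 198 - 5q_W - (3/2)(q_X) = 0.
Xenon's first-order condition: 187 - 7q_X - (3/2)(q_W) = 0.
Best responses: q_W = (198 - (3/2)q_X)/5, q_X = (187 - (3/2)q_W)/7.
Solving the pair: q_W = 33.7557, q_X = 19.4809.
Total output Q = 53.2366, so price P = 303 - (3/2)·53.2366 = 223.1450.

223.15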